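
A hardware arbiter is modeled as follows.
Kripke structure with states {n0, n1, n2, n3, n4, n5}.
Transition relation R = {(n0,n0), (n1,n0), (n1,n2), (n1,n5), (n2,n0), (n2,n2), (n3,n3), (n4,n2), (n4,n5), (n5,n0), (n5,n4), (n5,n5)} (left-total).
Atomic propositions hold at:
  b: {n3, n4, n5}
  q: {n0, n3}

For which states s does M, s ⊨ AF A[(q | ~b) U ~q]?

Sat(~b) = {n0, n1, n2}
Sat(q | ~b) = {n0, n1, n2, n3}
Sat(~q) = {n1, n2, n4, n5}
A[(q | ~b) U ~q]: least fixpoint, start Z0 = Sat(~q) = {n1, n2, n4, n5}, add states in Sat(q | ~b) with every successor in Z. Already a fixed point.
Sat(A[(q | ~b) U ~q]) = {n1, n2, n4, n5}
AF A[(q | ~b) U ~q]: least fixpoint, start Z0 = {n1, n2, n4, n5}, add states with every successor in Z. Already a fixed point.
Sat(AF A[(q | ~b) U ~q]) = {n1, n2, n4, n5}

{n1, n2, n4, n5}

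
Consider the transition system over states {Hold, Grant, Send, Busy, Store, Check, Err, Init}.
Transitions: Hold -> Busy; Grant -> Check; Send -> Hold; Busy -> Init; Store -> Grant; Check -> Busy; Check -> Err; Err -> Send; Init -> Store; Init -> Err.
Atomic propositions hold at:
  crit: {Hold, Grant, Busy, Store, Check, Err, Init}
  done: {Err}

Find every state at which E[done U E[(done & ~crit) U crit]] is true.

{Hold, Grant, Busy, Store, Check, Err, Init}

Sat(~crit) = {Send}
Sat(done & ~crit) = ∅
E[(done & ~crit) U crit]: least fixpoint, start Z0 = Sat(crit) = {Hold, Grant, Busy, Store, Check, Err, Init}, add states in Sat(done & ~crit) with some successor in Z. Already a fixed point.
Sat(E[(done & ~crit) U crit]) = {Hold, Grant, Busy, Store, Check, Err, Init}
E[done U E[(done & ~crit) U crit]]: least fixpoint, start Z0 = Sat(E[(done & ~crit) U crit]) = {Hold, Grant, Busy, Store, Check, Err, Init}, add states in Sat(done) with some successor in Z. Already a fixed point.
Sat(E[done U E[(done & ~crit) U crit]]) = {Hold, Grant, Busy, Store, Check, Err, Init}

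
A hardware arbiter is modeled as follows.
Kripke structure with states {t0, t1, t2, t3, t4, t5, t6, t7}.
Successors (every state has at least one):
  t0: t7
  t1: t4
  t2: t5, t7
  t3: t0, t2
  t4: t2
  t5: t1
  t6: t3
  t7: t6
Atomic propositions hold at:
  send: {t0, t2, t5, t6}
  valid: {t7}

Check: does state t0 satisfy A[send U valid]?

A[send U valid]: least fixpoint, start Z0 = Sat(valid) = {t7}, add states in Sat(send) with every successor in Z. Z1 = {t0, t7}; fixed.
Sat(A[send U valid]) = {t0, t7}
t0 ∈ Sat(A[send U valid]) = {t0, t7}, so the formula holds at t0.

Yes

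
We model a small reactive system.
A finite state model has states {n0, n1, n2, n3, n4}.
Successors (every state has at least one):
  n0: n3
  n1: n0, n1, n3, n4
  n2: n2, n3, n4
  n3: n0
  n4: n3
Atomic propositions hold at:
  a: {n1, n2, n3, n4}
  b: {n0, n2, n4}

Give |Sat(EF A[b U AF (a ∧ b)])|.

Sat(a ∧ b) = {n2, n4}
AF (a ∧ b): least fixpoint, start Z0 = {n2, n4}, add states with every successor in Z. Already a fixed point.
Sat(AF (a ∧ b)) = {n2, n4}
A[b U AF (a ∧ b)]: least fixpoint, start Z0 = Sat(AF (a ∧ b)) = {n2, n4}, add states in Sat(b) with every successor in Z. Already a fixed point.
Sat(A[b U AF (a ∧ b)]) = {n2, n4}
EF A[b U AF (a ∧ b)]: least fixpoint, start Z0 = {n2, n4}, add states with some successor in Z. Z1 = {n1, n2, n4}; fixed.
Sat(EF A[b U AF (a ∧ b)]) = {n1, n2, n4}
|Sat(EF A[b U AF (a ∧ b)])| = |{n1, n2, n4}| = 3.

3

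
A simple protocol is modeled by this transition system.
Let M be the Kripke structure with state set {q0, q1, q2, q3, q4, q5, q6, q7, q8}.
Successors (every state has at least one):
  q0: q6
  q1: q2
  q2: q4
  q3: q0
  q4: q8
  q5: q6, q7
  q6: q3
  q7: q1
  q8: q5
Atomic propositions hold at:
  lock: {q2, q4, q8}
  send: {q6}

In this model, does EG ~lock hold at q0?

Yes

Sat(~lock) = {q0, q1, q3, q5, q6, q7}
EG ~lock: greatest fixpoint, start Z0 = {q0, q1, q3, q5, q6, q7}, keep only states in Sat with some successor in Z. Z1 = {q0, q3, q5, q6, q7}; Z2 = {q0, q3, q5, q6}; fixed.
Sat(EG ~lock) = {q0, q3, q5, q6}
q0 ∈ Sat(EG ~lock) = {q0, q3, q5, q6}, so the formula holds at q0.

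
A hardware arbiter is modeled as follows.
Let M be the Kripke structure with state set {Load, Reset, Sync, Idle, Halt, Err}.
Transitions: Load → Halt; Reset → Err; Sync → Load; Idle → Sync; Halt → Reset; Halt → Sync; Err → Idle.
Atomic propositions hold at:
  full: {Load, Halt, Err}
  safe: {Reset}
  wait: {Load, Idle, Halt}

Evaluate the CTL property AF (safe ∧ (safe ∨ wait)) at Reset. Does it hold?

Yes

Sat(safe ∨ wait) = {Load, Reset, Idle, Halt}
Sat(safe ∧ (safe ∨ wait)) = {Reset}
AF (safe ∧ (safe ∨ wait)): least fixpoint, start Z0 = {Reset}, add states with every successor in Z. Already a fixed point.
Sat(AF (safe ∧ (safe ∨ wait))) = {Reset}
Reset ∈ Sat(AF (safe ∧ (safe ∨ wait))) = {Reset}, so the formula holds at Reset.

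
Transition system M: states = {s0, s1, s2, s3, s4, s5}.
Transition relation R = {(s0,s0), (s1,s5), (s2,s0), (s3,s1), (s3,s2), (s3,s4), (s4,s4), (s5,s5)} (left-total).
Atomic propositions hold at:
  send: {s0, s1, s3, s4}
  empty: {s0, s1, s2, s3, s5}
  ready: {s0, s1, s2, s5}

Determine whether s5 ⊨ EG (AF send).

AF send: least fixpoint, start Z0 = {s0, s1, s3, s4}, add states with every successor in Z. Z1 = {s0, s1, s2, s3, s4}; fixed.
Sat(AF send) = {s0, s1, s2, s3, s4}
EG (AF send): greatest fixpoint, start Z0 = {s0, s1, s2, s3, s4}, keep only states in Sat with some successor in Z. Z1 = {s0, s2, s3, s4}; fixed.
Sat(EG (AF send)) = {s0, s2, s3, s4}
s5 ∉ Sat(EG (AF send)) = {s0, s2, s3, s4}, so the formula does not hold at s5.

No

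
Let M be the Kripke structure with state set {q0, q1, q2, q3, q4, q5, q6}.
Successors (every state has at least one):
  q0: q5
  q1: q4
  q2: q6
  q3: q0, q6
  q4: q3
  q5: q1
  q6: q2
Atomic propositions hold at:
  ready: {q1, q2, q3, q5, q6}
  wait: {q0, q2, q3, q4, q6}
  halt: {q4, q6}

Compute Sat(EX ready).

Sat(EX ready) = {s : some successor in {q1, q2, q3, q5, q6}} = {q0, q2, q3, q4, q5, q6}

{q0, q2, q3, q4, q5, q6}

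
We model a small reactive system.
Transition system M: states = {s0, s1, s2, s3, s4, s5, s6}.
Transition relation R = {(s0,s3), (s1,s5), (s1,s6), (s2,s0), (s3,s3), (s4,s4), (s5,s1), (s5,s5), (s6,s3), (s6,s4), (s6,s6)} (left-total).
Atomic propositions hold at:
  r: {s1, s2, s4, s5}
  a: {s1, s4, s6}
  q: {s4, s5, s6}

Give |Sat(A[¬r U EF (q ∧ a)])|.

4

Sat(¬r) = {s0, s3, s6}
Sat(q ∧ a) = {s4, s6}
EF (q ∧ a): least fixpoint, start Z0 = {s4, s6}, add states with some successor in Z. Z1 = {s1, s4, s6}; Z2 = {s1, s4, s5, s6}; fixed.
Sat(EF (q ∧ a)) = {s1, s4, s5, s6}
A[¬r U EF (q ∧ a)]: least fixpoint, start Z0 = Sat(EF (q ∧ a)) = {s1, s4, s5, s6}, add states in Sat(¬r) with every successor in Z. Already a fixed point.
Sat(A[¬r U EF (q ∧ a)]) = {s1, s4, s5, s6}
|Sat(A[¬r U EF (q ∧ a)])| = |{s1, s4, s5, s6}| = 4.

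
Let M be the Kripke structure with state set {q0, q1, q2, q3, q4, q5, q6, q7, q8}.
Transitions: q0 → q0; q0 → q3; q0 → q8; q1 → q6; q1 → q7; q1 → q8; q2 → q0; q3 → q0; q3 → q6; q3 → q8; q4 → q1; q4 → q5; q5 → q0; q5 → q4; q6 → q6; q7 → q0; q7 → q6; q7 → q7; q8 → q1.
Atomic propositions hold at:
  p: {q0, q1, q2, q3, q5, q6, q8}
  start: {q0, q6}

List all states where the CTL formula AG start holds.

{q6}

AG start: greatest fixpoint, start Z0 = {q0, q6}, keep only states in Sat with every successor in Z. Z1 = {q6}; fixed.
Sat(AG start) = {q6}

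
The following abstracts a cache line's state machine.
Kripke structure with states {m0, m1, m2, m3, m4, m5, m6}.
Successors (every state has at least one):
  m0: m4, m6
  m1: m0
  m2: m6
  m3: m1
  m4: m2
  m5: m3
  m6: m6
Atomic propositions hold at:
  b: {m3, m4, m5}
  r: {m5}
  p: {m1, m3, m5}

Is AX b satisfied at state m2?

Sat(AX b) = {s : every successor in {m3, m4, m5}} = {m5}
m2 ∉ Sat(AX b) = {m5}, so the formula does not hold at m2.

No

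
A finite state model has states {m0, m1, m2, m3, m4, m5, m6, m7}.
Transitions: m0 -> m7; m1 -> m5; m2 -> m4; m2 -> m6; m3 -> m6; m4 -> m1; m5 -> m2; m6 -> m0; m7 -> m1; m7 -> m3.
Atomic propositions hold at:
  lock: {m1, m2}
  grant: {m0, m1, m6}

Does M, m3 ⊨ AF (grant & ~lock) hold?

Sat(~lock) = {m0, m3, m4, m5, m6, m7}
Sat(grant & ~lock) = {m0, m6}
AF (grant & ~lock): least fixpoint, start Z0 = {m0, m6}, add states with every successor in Z. Z1 = {m0, m3, m6}; fixed.
Sat(AF (grant & ~lock)) = {m0, m3, m6}
m3 ∈ Sat(AF (grant & ~lock)) = {m0, m3, m6}, so the formula holds at m3.

Yes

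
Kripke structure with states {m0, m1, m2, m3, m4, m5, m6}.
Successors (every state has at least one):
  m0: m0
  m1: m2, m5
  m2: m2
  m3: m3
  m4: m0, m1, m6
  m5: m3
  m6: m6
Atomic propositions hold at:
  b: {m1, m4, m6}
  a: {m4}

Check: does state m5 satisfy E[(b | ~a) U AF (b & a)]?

No

Sat(~a) = {m0, m1, m2, m3, m5, m6}
Sat(b | ~a) = {m0, m1, m2, m3, m4, m5, m6}
Sat(b & a) = {m4}
AF (b & a): least fixpoint, start Z0 = {m4}, add states with every successor in Z. Already a fixed point.
Sat(AF (b & a)) = {m4}
E[(b | ~a) U AF (b & a)]: least fixpoint, start Z0 = Sat(AF (b & a)) = {m4}, add states in Sat(b | ~a) with some successor in Z. Already a fixed point.
Sat(E[(b | ~a) U AF (b & a)]) = {m4}
m5 ∉ Sat(E[(b | ~a) U AF (b & a)]) = {m4}, so the formula does not hold at m5.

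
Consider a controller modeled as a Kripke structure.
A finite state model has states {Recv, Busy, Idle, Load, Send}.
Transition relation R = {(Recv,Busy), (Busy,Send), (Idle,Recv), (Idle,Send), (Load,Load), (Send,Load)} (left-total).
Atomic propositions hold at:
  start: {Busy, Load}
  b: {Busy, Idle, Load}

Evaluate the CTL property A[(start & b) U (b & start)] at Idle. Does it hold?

No

Sat(start & b) = {Busy, Load}
Sat(b & start) = {Busy, Load}
A[(start & b) U (b & start)]: least fixpoint, start Z0 = Sat((b & start)) = {Busy, Load}, add states in Sat(start & b) with every successor in Z. Already a fixed point.
Sat(A[(start & b) U (b & start)]) = {Busy, Load}
Idle ∉ Sat(A[(start & b) U (b & start)]) = {Busy, Load}, so the formula does not hold at Idle.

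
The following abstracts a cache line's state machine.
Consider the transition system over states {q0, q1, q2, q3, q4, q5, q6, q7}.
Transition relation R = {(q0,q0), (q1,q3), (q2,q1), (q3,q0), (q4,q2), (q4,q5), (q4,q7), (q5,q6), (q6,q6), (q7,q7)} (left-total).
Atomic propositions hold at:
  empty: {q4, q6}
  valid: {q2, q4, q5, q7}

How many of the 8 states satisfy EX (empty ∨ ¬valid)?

Sat(¬valid) = {q0, q1, q3, q6}
Sat(empty ∨ ¬valid) = {q0, q1, q3, q4, q6}
Sat(EX (empty ∨ ¬valid)) = {s : some successor in {q0, q1, q3, q4, q6}} = {q0, q1, q2, q3, q5, q6}
|Sat(EX (empty ∨ ¬valid))| = |{q0, q1, q2, q3, q5, q6}| = 6.

6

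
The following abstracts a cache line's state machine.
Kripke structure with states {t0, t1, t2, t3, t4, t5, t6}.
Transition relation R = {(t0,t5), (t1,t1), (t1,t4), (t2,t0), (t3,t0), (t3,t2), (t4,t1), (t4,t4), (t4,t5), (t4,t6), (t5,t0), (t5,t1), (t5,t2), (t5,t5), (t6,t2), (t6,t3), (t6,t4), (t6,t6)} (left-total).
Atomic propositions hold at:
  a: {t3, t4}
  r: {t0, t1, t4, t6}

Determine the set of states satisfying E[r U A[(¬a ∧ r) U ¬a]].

{t0, t1, t2, t4, t5, t6}

Sat(¬a) = {t0, t1, t2, t5, t6}
Sat(¬a ∧ r) = {t0, t1, t6}
A[(¬a ∧ r) U ¬a]: least fixpoint, start Z0 = Sat(¬a) = {t0, t1, t2, t5, t6}, add states in Sat(¬a ∧ r) with every successor in Z. Already a fixed point.
Sat(A[(¬a ∧ r) U ¬a]) = {t0, t1, t2, t5, t6}
E[r U A[(¬a ∧ r) U ¬a]]: least fixpoint, start Z0 = Sat(A[(¬a ∧ r) U ¬a]) = {t0, t1, t2, t5, t6}, add states in Sat(r) with some successor in Z. Z1 = {t0, t1, t2, t4, t5, t6}; fixed.
Sat(E[r U A[(¬a ∧ r) U ¬a]]) = {t0, t1, t2, t4, t5, t6}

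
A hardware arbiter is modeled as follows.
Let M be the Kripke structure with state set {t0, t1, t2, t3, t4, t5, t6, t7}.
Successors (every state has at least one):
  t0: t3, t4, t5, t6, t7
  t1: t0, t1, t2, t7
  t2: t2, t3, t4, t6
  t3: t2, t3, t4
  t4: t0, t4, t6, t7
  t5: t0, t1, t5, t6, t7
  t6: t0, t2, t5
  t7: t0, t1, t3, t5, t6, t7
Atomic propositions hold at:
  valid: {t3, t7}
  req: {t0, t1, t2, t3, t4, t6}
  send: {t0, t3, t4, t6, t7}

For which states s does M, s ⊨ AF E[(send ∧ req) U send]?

{t0, t3, t4, t6, t7}

Sat(send ∧ req) = {t0, t3, t4, t6}
E[(send ∧ req) U send]: least fixpoint, start Z0 = Sat(send) = {t0, t3, t4, t6, t7}, add states in Sat(send ∧ req) with some successor in Z. Already a fixed point.
Sat(E[(send ∧ req) U send]) = {t0, t3, t4, t6, t7}
AF E[(send ∧ req) U send]: least fixpoint, start Z0 = {t0, t3, t4, t6, t7}, add states with every successor in Z. Already a fixed point.
Sat(AF E[(send ∧ req) U send]) = {t0, t3, t4, t6, t7}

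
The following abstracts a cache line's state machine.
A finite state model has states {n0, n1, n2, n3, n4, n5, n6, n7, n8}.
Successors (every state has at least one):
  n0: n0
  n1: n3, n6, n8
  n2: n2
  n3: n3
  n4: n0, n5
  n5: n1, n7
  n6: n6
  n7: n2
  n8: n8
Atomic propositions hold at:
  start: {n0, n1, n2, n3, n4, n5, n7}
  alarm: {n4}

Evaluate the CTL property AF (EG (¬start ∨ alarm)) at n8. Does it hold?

Sat(¬start) = {n6, n8}
Sat(¬start ∨ alarm) = {n4, n6, n8}
EG (¬start ∨ alarm): greatest fixpoint, start Z0 = {n4, n6, n8}, keep only states in Sat with some successor in Z. Z1 = {n6, n8}; fixed.
Sat(EG (¬start ∨ alarm)) = {n6, n8}
AF (EG (¬start ∨ alarm)): least fixpoint, start Z0 = {n6, n8}, add states with every successor in Z. Already a fixed point.
Sat(AF (EG (¬start ∨ alarm))) = {n6, n8}
n8 ∈ Sat(AF (EG (¬start ∨ alarm))) = {n6, n8}, so the formula holds at n8.

Yes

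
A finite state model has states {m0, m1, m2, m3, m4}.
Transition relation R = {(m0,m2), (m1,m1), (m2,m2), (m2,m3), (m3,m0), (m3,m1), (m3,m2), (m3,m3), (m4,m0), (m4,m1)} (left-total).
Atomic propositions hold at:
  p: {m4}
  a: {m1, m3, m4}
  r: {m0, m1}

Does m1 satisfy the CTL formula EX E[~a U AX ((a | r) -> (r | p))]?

Yes

Sat(~a) = {m0, m2}
Sat(a | r) = {m0, m1, m3, m4}
Sat(r | p) = {m0, m1, m4}
Sat((a | r) -> (r | p)) = {m0, m1, m2, m4}
Sat(AX ((a | r) -> (r | p))) = {s : every successor in {m0, m1, m2, m4}} = {m0, m1, m4}
E[~a U AX ((a | r) -> (r | p))]: least fixpoint, start Z0 = Sat(AX ((a | r) -> (r | p))) = {m0, m1, m4}, add states in Sat(~a) with some successor in Z. Already a fixed point.
Sat(E[~a U AX ((a | r) -> (r | p))]) = {m0, m1, m4}
Sat(EX E[~a U AX ((a | r) -> (r | p))]) = {s : some successor in {m0, m1, m4}} = {m1, m3, m4}
m1 ∈ Sat(EX E[~a U AX ((a | r) -> (r | p))]) = {m1, m3, m4}, so the formula holds at m1.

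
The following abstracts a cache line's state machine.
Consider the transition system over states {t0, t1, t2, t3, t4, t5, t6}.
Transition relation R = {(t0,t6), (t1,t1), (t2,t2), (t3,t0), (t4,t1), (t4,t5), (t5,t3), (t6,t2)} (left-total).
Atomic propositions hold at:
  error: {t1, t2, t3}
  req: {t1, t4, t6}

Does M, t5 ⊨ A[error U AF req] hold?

Yes

AF req: least fixpoint, start Z0 = {t1, t4, t6}, add states with every successor in Z. Z1 = {t0, t1, t4, t6}; Z2 = {t0, t1, t3, t4, t6}; Z3 = {t0, t1, t3, t4, t5, t6}; fixed.
Sat(AF req) = {t0, t1, t3, t4, t5, t6}
A[error U AF req]: least fixpoint, start Z0 = Sat(AF req) = {t0, t1, t3, t4, t5, t6}, add states in Sat(error) with every successor in Z. Already a fixed point.
Sat(A[error U AF req]) = {t0, t1, t3, t4, t5, t6}
t5 ∈ Sat(A[error U AF req]) = {t0, t1, t3, t4, t5, t6}, so the formula holds at t5.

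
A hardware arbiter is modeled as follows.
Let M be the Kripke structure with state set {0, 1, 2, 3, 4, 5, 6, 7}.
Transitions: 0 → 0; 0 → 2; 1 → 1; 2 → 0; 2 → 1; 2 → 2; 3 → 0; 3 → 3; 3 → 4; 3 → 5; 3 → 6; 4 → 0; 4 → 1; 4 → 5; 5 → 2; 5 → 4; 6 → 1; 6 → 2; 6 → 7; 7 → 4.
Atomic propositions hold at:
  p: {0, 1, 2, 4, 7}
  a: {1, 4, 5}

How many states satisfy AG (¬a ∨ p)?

Sat(¬a) = {0, 2, 3, 6, 7}
Sat(¬a ∨ p) = {0, 1, 2, 3, 4, 6, 7}
AG (¬a ∨ p): greatest fixpoint, start Z0 = {0, 1, 2, 3, 4, 6, 7}, keep only states in Sat with every successor in Z. Z1 = {0, 1, 2, 6, 7}; Z2 = {0, 1, 2, 6}; Z3 = {0, 1, 2}; fixed.
Sat(AG (¬a ∨ p)) = {0, 1, 2}
|Sat(AG (¬a ∨ p))| = |{0, 1, 2}| = 3.

3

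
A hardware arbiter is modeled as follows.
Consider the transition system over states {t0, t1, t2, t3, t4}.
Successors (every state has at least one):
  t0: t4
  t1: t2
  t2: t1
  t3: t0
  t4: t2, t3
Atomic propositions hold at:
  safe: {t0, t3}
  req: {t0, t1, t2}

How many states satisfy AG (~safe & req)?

Sat(~safe) = {t1, t2, t4}
Sat(~safe & req) = {t1, t2}
AG (~safe & req): greatest fixpoint, start Z0 = {t1, t2}, keep only states in Sat with every successor in Z. Already a fixed point.
Sat(AG (~safe & req)) = {t1, t2}
|Sat(AG (~safe & req))| = |{t1, t2}| = 2.

2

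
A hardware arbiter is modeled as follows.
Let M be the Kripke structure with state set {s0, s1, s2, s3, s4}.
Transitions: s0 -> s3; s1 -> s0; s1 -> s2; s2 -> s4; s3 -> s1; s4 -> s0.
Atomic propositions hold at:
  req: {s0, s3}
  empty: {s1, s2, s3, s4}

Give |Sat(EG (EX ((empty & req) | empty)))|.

Sat(empty & req) = {s3}
Sat((empty & req) | empty) = {s1, s2, s3, s4}
Sat(EX ((empty & req) | empty)) = {s : some successor in {s1, s2, s3, s4}} = {s0, s1, s2, s3}
EG (EX ((empty & req) | empty)): greatest fixpoint, start Z0 = {s0, s1, s2, s3}, keep only states in Sat with some successor in Z. Z1 = {s0, s1, s3}; fixed.
Sat(EG (EX ((empty & req) | empty))) = {s0, s1, s3}
|Sat(EG (EX ((empty & req) | empty)))| = |{s0, s1, s3}| = 3.

3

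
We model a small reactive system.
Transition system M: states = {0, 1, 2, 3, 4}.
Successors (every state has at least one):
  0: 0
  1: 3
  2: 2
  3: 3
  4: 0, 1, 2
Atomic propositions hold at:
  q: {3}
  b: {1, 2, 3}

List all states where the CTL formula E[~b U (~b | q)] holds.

{0, 3, 4}

Sat(~b) = {0, 4}
Sat(~b | q) = {0, 3, 4}
E[~b U (~b | q)]: least fixpoint, start Z0 = Sat((~b | q)) = {0, 3, 4}, add states in Sat(~b) with some successor in Z. Already a fixed point.
Sat(E[~b U (~b | q)]) = {0, 3, 4}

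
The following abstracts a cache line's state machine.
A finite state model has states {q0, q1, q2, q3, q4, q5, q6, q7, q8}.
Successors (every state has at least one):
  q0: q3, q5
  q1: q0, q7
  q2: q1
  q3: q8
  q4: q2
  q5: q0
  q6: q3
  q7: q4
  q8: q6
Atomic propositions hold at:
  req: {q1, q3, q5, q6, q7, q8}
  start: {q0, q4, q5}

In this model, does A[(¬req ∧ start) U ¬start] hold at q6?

Yes

Sat(¬req) = {q0, q2, q4}
Sat(¬req ∧ start) = {q0, q4}
Sat(¬start) = {q1, q2, q3, q6, q7, q8}
A[(¬req ∧ start) U ¬start]: least fixpoint, start Z0 = Sat(¬start) = {q1, q2, q3, q6, q7, q8}, add states in Sat(¬req ∧ start) with every successor in Z. Z1 = {q1, q2, q3, q4, q6, q7, q8}; fixed.
Sat(A[(¬req ∧ start) U ¬start]) = {q1, q2, q3, q4, q6, q7, q8}
q6 ∈ Sat(A[(¬req ∧ start) U ¬start]) = {q1, q2, q3, q4, q6, q7, q8}, so the formula holds at q6.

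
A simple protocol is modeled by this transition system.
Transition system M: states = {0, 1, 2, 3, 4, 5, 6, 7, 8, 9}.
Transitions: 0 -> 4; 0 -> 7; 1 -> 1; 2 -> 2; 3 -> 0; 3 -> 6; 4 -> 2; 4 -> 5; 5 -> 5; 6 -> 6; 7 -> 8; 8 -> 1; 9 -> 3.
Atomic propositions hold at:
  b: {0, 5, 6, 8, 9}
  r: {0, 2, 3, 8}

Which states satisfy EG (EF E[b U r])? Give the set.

E[b U r]: least fixpoint, start Z0 = Sat(r) = {0, 2, 3, 8}, add states in Sat(b) with some successor in Z. Z1 = {0, 2, 3, 8, 9}; fixed.
Sat(E[b U r]) = {0, 2, 3, 8, 9}
EF E[b U r]: least fixpoint, start Z0 = {0, 2, 3, 8, 9}, add states with some successor in Z. Z1 = {0, 2, 3, 4, 7, 8, 9}; fixed.
Sat(EF E[b U r]) = {0, 2, 3, 4, 7, 8, 9}
EG (EF E[b U r]): greatest fixpoint, start Z0 = {0, 2, 3, 4, 7, 8, 9}, keep only states in Sat with some successor in Z. Z1 = {0, 2, 3, 4, 7, 9}; Z2 = {0, 2, 3, 4, 9}; fixed.
Sat(EG (EF E[b U r])) = {0, 2, 3, 4, 9}

{0, 2, 3, 4, 9}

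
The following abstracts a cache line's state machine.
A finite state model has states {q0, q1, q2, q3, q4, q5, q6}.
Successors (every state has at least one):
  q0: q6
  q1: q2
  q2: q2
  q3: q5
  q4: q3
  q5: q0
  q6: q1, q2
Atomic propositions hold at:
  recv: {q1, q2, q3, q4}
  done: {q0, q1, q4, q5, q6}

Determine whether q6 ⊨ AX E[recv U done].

No

E[recv U done]: least fixpoint, start Z0 = Sat(done) = {q0, q1, q4, q5, q6}, add states in Sat(recv) with some successor in Z. Z1 = {q0, q1, q3, q4, q5, q6}; fixed.
Sat(E[recv U done]) = {q0, q1, q3, q4, q5, q6}
Sat(AX E[recv U done]) = {s : every successor in {q0, q1, q3, q4, q5, q6}} = {q0, q3, q4, q5}
q6 ∉ Sat(AX E[recv U done]) = {q0, q3, q4, q5}, so the formula does not hold at q6.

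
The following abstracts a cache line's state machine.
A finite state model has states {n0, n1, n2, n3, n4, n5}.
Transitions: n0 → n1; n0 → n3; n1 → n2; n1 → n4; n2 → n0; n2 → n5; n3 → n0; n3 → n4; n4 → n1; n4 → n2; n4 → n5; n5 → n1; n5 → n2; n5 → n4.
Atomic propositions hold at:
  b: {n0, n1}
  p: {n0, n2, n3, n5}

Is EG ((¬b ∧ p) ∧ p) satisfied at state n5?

Sat(¬b) = {n2, n3, n4, n5}
Sat(¬b ∧ p) = {n2, n3, n5}
Sat((¬b ∧ p) ∧ p) = {n2, n3, n5}
EG ((¬b ∧ p) ∧ p): greatest fixpoint, start Z0 = {n2, n3, n5}, keep only states in Sat with some successor in Z. Z1 = {n2, n5}; fixed.
Sat(EG ((¬b ∧ p) ∧ p)) = {n2, n5}
n5 ∈ Sat(EG ((¬b ∧ p) ∧ p)) = {n2, n5}, so the formula holds at n5.

Yes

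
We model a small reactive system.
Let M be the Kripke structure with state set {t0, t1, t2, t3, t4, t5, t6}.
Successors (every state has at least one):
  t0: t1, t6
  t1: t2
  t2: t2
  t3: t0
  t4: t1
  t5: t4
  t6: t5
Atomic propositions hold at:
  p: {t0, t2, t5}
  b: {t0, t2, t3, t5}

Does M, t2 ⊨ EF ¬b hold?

Sat(¬b) = {t1, t4, t6}
EF ¬b: least fixpoint, start Z0 = {t1, t4, t6}, add states with some successor in Z. Z1 = {t0, t1, t4, t5, t6}; Z2 = {t0, t1, t3, t4, t5, t6}; fixed.
Sat(EF ¬b) = {t0, t1, t3, t4, t5, t6}
t2 ∉ Sat(EF ¬b) = {t0, t1, t3, t4, t5, t6}, so the formula does not hold at t2.

No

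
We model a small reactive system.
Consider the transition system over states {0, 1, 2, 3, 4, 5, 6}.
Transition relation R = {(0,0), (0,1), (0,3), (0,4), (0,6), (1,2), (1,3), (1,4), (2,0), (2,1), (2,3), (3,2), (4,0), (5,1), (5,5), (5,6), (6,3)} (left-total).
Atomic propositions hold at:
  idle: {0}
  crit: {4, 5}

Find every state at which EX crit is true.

{0, 1, 5}

Sat(EX crit) = {s : some successor in {4, 5}} = {0, 1, 5}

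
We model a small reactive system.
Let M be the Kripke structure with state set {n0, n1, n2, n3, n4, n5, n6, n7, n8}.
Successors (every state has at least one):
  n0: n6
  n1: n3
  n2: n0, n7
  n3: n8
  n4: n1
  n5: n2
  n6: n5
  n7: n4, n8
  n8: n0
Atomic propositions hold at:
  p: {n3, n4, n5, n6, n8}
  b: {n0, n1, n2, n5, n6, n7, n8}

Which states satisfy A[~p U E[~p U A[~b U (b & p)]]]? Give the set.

Sat(~p) = {n0, n1, n2, n7}
Sat(~b) = {n3, n4}
Sat(b & p) = {n5, n6, n8}
A[~b U (b & p)]: least fixpoint, start Z0 = Sat((b & p)) = {n5, n6, n8}, add states in Sat(~b) with every successor in Z. Z1 = {n3, n5, n6, n8}; fixed.
Sat(A[~b U (b & p)]) = {n3, n5, n6, n8}
E[~p U A[~b U (b & p)]]: least fixpoint, start Z0 = Sat(A[~b U (b & p)]) = {n3, n5, n6, n8}, add states in Sat(~p) with some successor in Z. Z1 = {n0, n1, n3, n5, n6, n7, n8}; Z2 = {n0, n1, n2, n3, n5, n6, n7, n8}; fixed.
Sat(E[~p U A[~b U (b & p)]]) = {n0, n1, n2, n3, n5, n6, n7, n8}
A[~p U E[~p U A[~b U (b & p)]]]: least fixpoint, start Z0 = Sat(E[~p U A[~b U (b & p)]]) = {n0, n1, n2, n3, n5, n6, n7, n8}, add states in Sat(~p) with every successor in Z. Already a fixed point.
Sat(A[~p U E[~p U A[~b U (b & p)]]]) = {n0, n1, n2, n3, n5, n6, n7, n8}

{n0, n1, n2, n3, n5, n6, n7, n8}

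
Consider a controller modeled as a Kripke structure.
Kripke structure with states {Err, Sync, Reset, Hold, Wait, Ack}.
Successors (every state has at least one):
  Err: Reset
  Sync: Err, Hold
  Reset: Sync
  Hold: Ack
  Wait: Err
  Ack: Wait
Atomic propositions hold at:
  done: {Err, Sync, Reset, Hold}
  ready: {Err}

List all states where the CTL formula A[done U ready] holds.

A[done U ready]: least fixpoint, start Z0 = Sat(ready) = {Err}, add states in Sat(done) with every successor in Z. Already a fixed point.
Sat(A[done U ready]) = {Err}

{Err}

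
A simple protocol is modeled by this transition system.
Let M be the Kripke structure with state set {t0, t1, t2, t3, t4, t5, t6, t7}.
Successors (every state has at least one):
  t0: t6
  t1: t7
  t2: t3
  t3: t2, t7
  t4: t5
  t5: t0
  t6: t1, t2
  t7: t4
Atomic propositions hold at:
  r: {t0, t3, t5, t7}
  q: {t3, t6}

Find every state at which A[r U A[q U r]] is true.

{t0, t3, t5, t7}

A[q U r]: least fixpoint, start Z0 = Sat(r) = {t0, t3, t5, t7}, add states in Sat(q) with every successor in Z. Already a fixed point.
Sat(A[q U r]) = {t0, t3, t5, t7}
A[r U A[q U r]]: least fixpoint, start Z0 = Sat(A[q U r]) = {t0, t3, t5, t7}, add states in Sat(r) with every successor in Z. Already a fixed point.
Sat(A[r U A[q U r]]) = {t0, t3, t5, t7}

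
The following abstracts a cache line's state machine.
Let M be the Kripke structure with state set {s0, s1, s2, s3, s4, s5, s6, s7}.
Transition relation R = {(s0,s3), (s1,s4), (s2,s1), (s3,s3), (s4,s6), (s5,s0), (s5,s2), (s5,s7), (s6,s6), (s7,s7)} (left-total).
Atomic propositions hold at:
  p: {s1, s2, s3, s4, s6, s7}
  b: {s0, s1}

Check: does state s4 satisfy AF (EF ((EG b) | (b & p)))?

No

EG b: greatest fixpoint, start Z0 = {s0, s1}, keep only states in Sat with some successor in Z. Z1 = ∅; fixed.
Sat(EG b) = ∅
Sat(b & p) = {s1}
Sat((EG b) | (b & p)) = {s1}
EF ((EG b) | (b & p)): least fixpoint, start Z0 = {s1}, add states with some successor in Z. Z1 = {s1, s2}; Z2 = {s1, s2, s5}; fixed.
Sat(EF ((EG b) | (b & p))) = {s1, s2, s5}
AF (EF ((EG b) | (b & p))): least fixpoint, start Z0 = {s1, s2, s5}, add states with every successor in Z. Already a fixed point.
Sat(AF (EF ((EG b) | (b & p)))) = {s1, s2, s5}
s4 ∉ Sat(AF (EF ((EG b) | (b & p)))) = {s1, s2, s5}, so the formula does not hold at s4.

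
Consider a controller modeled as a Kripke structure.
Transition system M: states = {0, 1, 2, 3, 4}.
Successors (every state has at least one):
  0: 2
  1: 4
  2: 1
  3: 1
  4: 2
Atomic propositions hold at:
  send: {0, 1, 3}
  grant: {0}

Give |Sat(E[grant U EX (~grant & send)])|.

3

Sat(~grant) = {1, 2, 3, 4}
Sat(~grant & send) = {1, 3}
Sat(EX (~grant & send)) = {s : some successor in {1, 3}} = {2, 3}
E[grant U EX (~grant & send)]: least fixpoint, start Z0 = Sat(EX (~grant & send)) = {2, 3}, add states in Sat(grant) with some successor in Z. Z1 = {0, 2, 3}; fixed.
Sat(E[grant U EX (~grant & send)]) = {0, 2, 3}
|Sat(E[grant U EX (~grant & send)])| = |{0, 2, 3}| = 3.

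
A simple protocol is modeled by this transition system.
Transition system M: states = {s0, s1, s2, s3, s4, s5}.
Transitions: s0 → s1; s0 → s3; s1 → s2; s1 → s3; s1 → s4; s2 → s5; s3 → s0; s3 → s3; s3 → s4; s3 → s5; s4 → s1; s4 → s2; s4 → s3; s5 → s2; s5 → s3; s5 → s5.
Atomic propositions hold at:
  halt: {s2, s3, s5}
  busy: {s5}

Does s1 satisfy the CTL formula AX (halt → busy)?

Sat(halt → busy) = {s0, s1, s4, s5}
Sat(AX (halt → busy)) = {s : every successor in {s0, s1, s4, s5}} = {s2}
s1 ∉ Sat(AX (halt → busy)) = {s2}, so the formula does not hold at s1.

No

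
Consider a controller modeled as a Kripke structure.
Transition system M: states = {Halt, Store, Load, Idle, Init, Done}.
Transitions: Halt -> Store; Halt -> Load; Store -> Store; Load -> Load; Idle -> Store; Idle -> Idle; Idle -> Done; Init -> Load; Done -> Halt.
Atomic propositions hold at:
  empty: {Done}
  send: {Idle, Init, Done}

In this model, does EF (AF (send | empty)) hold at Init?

Sat(send | empty) = {Idle, Init, Done}
AF (send | empty): least fixpoint, start Z0 = {Idle, Init, Done}, add states with every successor in Z. Already a fixed point.
Sat(AF (send | empty)) = {Idle, Init, Done}
EF (AF (send | empty)): least fixpoint, start Z0 = {Idle, Init, Done}, add states with some successor in Z. Already a fixed point.
Sat(EF (AF (send | empty))) = {Idle, Init, Done}
Init ∈ Sat(EF (AF (send | empty))) = {Idle, Init, Done}, so the formula holds at Init.

Yes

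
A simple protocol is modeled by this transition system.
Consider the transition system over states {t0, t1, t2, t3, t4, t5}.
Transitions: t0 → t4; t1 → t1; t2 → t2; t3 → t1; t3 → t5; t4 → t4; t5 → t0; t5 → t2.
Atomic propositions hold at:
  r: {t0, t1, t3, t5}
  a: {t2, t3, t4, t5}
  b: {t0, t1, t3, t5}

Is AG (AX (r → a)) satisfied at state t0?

Sat(r → a) = {t2, t3, t4, t5}
Sat(AX (r → a)) = {s : every successor in {t2, t3, t4, t5}} = {t0, t2, t4}
AG (AX (r → a)): greatest fixpoint, start Z0 = {t0, t2, t4}, keep only states in Sat with every successor in Z. Already a fixed point.
Sat(AG (AX (r → a))) = {t0, t2, t4}
t0 ∈ Sat(AG (AX (r → a))) = {t0, t2, t4}, so the formula holds at t0.

Yes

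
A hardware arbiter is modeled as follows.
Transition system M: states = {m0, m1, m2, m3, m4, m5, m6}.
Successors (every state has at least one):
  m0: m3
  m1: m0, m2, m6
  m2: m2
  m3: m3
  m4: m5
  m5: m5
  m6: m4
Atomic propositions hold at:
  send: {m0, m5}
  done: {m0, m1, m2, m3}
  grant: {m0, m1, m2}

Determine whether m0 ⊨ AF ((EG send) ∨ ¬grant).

Yes

EG send: greatest fixpoint, start Z0 = {m0, m5}, keep only states in Sat with some successor in Z. Z1 = {m5}; fixed.
Sat(EG send) = {m5}
Sat(¬grant) = {m3, m4, m5, m6}
Sat((EG send) ∨ ¬grant) = {m3, m4, m5, m6}
AF ((EG send) ∨ ¬grant): least fixpoint, start Z0 = {m3, m4, m5, m6}, add states with every successor in Z. Z1 = {m0, m3, m4, m5, m6}; fixed.
Sat(AF ((EG send) ∨ ¬grant)) = {m0, m3, m4, m5, m6}
m0 ∈ Sat(AF ((EG send) ∨ ¬grant)) = {m0, m3, m4, m5, m6}, so the formula holds at m0.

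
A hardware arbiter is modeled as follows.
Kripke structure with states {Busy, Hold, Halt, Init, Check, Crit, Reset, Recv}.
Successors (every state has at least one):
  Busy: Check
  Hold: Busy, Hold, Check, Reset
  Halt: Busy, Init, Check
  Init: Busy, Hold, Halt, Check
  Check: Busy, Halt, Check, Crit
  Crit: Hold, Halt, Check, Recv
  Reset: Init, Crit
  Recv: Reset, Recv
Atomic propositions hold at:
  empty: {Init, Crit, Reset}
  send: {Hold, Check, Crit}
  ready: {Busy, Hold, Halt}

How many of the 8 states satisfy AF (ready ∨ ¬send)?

6

Sat(¬send) = {Busy, Halt, Init, Reset, Recv}
Sat(ready ∨ ¬send) = {Busy, Hold, Halt, Init, Reset, Recv}
AF (ready ∨ ¬send): least fixpoint, start Z0 = {Busy, Hold, Halt, Init, Reset, Recv}, add states with every successor in Z. Already a fixed point.
Sat(AF (ready ∨ ¬send)) = {Busy, Hold, Halt, Init, Reset, Recv}
|Sat(AF (ready ∨ ¬send))| = |{Busy, Hold, Halt, Init, Reset, Recv}| = 6.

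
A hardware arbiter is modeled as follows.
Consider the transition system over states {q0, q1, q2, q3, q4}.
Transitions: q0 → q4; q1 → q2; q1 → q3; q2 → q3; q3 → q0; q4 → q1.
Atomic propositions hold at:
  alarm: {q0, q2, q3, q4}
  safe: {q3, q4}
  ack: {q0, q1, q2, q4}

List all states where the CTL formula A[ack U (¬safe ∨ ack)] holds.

Sat(¬safe) = {q0, q1, q2}
Sat(¬safe ∨ ack) = {q0, q1, q2, q4}
A[ack U (¬safe ∨ ack)]: least fixpoint, start Z0 = Sat((¬safe ∨ ack)) = {q0, q1, q2, q4}, add states in Sat(ack) with every successor in Z. Already a fixed point.
Sat(A[ack U (¬safe ∨ ack)]) = {q0, q1, q2, q4}

{q0, q1, q2, q4}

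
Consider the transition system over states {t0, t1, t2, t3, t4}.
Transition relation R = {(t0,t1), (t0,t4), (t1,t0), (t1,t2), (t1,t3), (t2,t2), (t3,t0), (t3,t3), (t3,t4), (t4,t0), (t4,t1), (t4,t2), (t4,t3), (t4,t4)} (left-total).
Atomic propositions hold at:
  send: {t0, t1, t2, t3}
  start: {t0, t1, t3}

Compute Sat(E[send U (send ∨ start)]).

{t0, t1, t2, t3}

Sat(send ∨ start) = {t0, t1, t2, t3}
E[send U (send ∨ start)]: least fixpoint, start Z0 = Sat((send ∨ start)) = {t0, t1, t2, t3}, add states in Sat(send) with some successor in Z. Already a fixed point.
Sat(E[send U (send ∨ start)]) = {t0, t1, t2, t3}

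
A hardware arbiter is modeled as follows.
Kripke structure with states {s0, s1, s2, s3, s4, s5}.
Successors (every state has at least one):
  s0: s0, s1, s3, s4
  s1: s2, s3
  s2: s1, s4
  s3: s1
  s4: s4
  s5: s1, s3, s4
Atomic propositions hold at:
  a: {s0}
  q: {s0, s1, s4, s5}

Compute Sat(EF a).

{s0}

EF a: least fixpoint, start Z0 = {s0}, add states with some successor in Z. Already a fixed point.
Sat(EF a) = {s0}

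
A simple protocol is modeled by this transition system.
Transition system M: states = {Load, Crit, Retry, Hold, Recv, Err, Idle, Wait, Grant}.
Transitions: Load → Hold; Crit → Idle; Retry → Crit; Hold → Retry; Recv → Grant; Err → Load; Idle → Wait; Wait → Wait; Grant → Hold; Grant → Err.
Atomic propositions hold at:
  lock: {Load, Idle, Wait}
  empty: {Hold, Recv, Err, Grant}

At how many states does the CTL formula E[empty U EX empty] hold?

Sat(EX empty) = {s : some successor in {Hold, Recv, Err, Grant}} = {Load, Recv, Grant}
E[empty U EX empty]: least fixpoint, start Z0 = Sat(EX empty) = {Load, Recv, Grant}, add states in Sat(empty) with some successor in Z. Z1 = {Load, Recv, Err, Grant}; fixed.
Sat(E[empty U EX empty]) = {Load, Recv, Err, Grant}
|Sat(E[empty U EX empty])| = |{Load, Recv, Err, Grant}| = 4.

4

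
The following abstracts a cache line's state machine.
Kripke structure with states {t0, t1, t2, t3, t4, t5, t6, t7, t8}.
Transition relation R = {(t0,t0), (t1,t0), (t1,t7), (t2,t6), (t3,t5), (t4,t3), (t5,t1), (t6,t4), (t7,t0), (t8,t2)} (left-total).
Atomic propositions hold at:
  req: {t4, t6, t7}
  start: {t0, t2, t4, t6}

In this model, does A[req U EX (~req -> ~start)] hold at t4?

Sat(~req) = {t0, t1, t2, t3, t5, t8}
Sat(~start) = {t1, t3, t5, t7, t8}
Sat(~req -> ~start) = {t1, t3, t4, t5, t6, t7, t8}
Sat(EX (~req -> ~start)) = {s : some successor in {t1, t3, t4, t5, t6, t7, t8}} = {t1, t2, t3, t4, t5, t6}
A[req U EX (~req -> ~start)]: least fixpoint, start Z0 = Sat(EX (~req -> ~start)) = {t1, t2, t3, t4, t5, t6}, add states in Sat(req) with every successor in Z. Already a fixed point.
Sat(A[req U EX (~req -> ~start)]) = {t1, t2, t3, t4, t5, t6}
t4 ∈ Sat(A[req U EX (~req -> ~start)]) = {t1, t2, t3, t4, t5, t6}, so the formula holds at t4.

Yes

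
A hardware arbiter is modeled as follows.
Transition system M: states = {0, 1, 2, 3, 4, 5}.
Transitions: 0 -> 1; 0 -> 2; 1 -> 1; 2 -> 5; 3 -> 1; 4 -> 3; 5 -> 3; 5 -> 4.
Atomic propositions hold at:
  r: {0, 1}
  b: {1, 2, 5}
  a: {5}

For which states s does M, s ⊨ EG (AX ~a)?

{0, 1, 3, 4, 5}

Sat(~a) = {0, 1, 2, 3, 4}
Sat(AX ~a) = {s : every successor in {0, 1, 2, 3, 4}} = {0, 1, 3, 4, 5}
EG (AX ~a): greatest fixpoint, start Z0 = {0, 1, 3, 4, 5}, keep only states in Sat with some successor in Z. Already a fixed point.
Sat(EG (AX ~a)) = {0, 1, 3, 4, 5}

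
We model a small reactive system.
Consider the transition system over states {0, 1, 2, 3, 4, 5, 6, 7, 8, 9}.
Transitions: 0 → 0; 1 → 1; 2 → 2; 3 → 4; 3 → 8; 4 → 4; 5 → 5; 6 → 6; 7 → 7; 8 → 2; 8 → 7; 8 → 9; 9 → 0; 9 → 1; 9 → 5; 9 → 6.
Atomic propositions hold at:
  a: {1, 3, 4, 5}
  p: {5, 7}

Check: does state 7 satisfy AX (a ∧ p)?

Sat(a ∧ p) = {5}
Sat(AX (a ∧ p)) = {s : every successor in {5}} = {5}
7 ∉ Sat(AX (a ∧ p)) = {5}, so the formula does not hold at 7.

No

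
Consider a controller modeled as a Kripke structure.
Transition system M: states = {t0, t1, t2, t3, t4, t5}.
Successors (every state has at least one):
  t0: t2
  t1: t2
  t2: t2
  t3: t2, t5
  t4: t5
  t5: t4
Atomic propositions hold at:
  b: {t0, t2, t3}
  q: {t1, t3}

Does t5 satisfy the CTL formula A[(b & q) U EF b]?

Sat(b & q) = {t3}
EF b: least fixpoint, start Z0 = {t0, t2, t3}, add states with some successor in Z. Z1 = {t0, t1, t2, t3}; fixed.
Sat(EF b) = {t0, t1, t2, t3}
A[(b & q) U EF b]: least fixpoint, start Z0 = Sat(EF b) = {t0, t1, t2, t3}, add states in Sat(b & q) with every successor in Z. Already a fixed point.
Sat(A[(b & q) U EF b]) = {t0, t1, t2, t3}
t5 ∉ Sat(A[(b & q) U EF b]) = {t0, t1, t2, t3}, so the formula does not hold at t5.

No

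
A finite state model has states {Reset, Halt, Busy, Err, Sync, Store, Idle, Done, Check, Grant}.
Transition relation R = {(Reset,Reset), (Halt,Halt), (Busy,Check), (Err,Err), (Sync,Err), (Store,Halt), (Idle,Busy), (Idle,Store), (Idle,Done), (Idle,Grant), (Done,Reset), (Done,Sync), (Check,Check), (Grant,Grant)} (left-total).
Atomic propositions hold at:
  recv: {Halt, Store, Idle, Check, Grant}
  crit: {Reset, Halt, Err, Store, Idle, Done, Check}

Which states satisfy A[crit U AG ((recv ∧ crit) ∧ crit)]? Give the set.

{Halt, Store, Check}

Sat(recv ∧ crit) = {Halt, Store, Idle, Check}
Sat((recv ∧ crit) ∧ crit) = {Halt, Store, Idle, Check}
AG ((recv ∧ crit) ∧ crit): greatest fixpoint, start Z0 = {Halt, Store, Idle, Check}, keep only states in Sat with every successor in Z. Z1 = {Halt, Store, Check}; fixed.
Sat(AG ((recv ∧ crit) ∧ crit)) = {Halt, Store, Check}
A[crit U AG ((recv ∧ crit) ∧ crit)]: least fixpoint, start Z0 = Sat(AG ((recv ∧ crit) ∧ crit)) = {Halt, Store, Check}, add states in Sat(crit) with every successor in Z. Already a fixed point.
Sat(A[crit U AG ((recv ∧ crit) ∧ crit)]) = {Halt, Store, Check}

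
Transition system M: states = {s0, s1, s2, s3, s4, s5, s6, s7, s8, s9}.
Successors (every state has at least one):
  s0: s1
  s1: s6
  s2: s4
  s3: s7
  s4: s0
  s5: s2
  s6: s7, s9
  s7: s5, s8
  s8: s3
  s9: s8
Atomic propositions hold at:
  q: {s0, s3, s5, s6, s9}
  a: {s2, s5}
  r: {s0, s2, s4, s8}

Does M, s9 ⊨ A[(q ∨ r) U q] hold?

Sat(q ∨ r) = {s0, s2, s3, s4, s5, s6, s8, s9}
A[(q ∨ r) U q]: least fixpoint, start Z0 = Sat(q) = {s0, s3, s5, s6, s9}, add states in Sat(q ∨ r) with every successor in Z. Z1 = {s0, s3, s4, s5, s6, s8, s9}; Z2 = {s0, s2, s3, s4, s5, s6, s8, s9}; fixed.
Sat(A[(q ∨ r) U q]) = {s0, s2, s3, s4, s5, s6, s8, s9}
s9 ∈ Sat(A[(q ∨ r) U q]) = {s0, s2, s3, s4, s5, s6, s8, s9}, so the formula holds at s9.

Yes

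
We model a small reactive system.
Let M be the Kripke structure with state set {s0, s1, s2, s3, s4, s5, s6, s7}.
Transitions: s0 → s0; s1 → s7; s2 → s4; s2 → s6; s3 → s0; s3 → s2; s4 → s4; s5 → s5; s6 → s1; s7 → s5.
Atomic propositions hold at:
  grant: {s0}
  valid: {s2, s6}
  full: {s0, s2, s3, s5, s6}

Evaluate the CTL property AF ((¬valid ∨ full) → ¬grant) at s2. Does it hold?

Yes

Sat(¬valid) = {s0, s1, s3, s4, s5, s7}
Sat(¬valid ∨ full) = {s0, s1, s2, s3, s4, s5, s6, s7}
Sat(¬grant) = {s1, s2, s3, s4, s5, s6, s7}
Sat((¬valid ∨ full) → ¬grant) = {s1, s2, s3, s4, s5, s6, s7}
AF ((¬valid ∨ full) → ¬grant): least fixpoint, start Z0 = {s1, s2, s3, s4, s5, s6, s7}, add states with every successor in Z. Already a fixed point.
Sat(AF ((¬valid ∨ full) → ¬grant)) = {s1, s2, s3, s4, s5, s6, s7}
s2 ∈ Sat(AF ((¬valid ∨ full) → ¬grant)) = {s1, s2, s3, s4, s5, s6, s7}, so the formula holds at s2.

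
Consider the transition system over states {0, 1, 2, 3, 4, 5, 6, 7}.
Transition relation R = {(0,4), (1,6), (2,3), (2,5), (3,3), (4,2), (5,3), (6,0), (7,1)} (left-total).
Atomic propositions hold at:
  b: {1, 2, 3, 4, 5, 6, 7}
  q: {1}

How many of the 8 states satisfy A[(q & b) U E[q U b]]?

7

Sat(q & b) = {1}
E[q U b]: least fixpoint, start Z0 = Sat(b) = {1, 2, 3, 4, 5, 6, 7}, add states in Sat(q) with some successor in Z. Already a fixed point.
Sat(E[q U b]) = {1, 2, 3, 4, 5, 6, 7}
A[(q & b) U E[q U b]]: least fixpoint, start Z0 = Sat(E[q U b]) = {1, 2, 3, 4, 5, 6, 7}, add states in Sat(q & b) with every successor in Z. Already a fixed point.
Sat(A[(q & b) U E[q U b]]) = {1, 2, 3, 4, 5, 6, 7}
|Sat(A[(q & b) U E[q U b]])| = |{1, 2, 3, 4, 5, 6, 7}| = 7.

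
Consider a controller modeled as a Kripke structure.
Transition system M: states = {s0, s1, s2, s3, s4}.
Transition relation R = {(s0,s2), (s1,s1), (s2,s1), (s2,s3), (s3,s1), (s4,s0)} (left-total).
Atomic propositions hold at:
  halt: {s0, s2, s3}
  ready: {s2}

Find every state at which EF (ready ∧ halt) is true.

Sat(ready ∧ halt) = {s2}
EF (ready ∧ halt): least fixpoint, start Z0 = {s2}, add states with some successor in Z. Z1 = {s0, s2}; Z2 = {s0, s2, s4}; fixed.
Sat(EF (ready ∧ halt)) = {s0, s2, s4}

{s0, s2, s4}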